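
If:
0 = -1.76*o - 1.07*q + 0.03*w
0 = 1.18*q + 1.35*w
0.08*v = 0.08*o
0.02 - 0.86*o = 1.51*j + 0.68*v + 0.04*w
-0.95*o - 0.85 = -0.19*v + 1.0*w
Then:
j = 0.43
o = -0.39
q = 0.63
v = -0.39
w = -0.55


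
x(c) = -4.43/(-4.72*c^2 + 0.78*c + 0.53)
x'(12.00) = -0.00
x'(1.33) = -1.13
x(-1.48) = 0.40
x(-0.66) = 2.17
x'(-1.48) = 0.54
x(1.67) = 0.39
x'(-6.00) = 0.01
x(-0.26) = -545.03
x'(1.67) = -0.52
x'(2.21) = -0.21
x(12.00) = 0.01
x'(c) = -4.43*(9.44*c - 0.78)/(-4.72*c^2 + 0.78*c + 0.53)^2 = (3.4554 - 41.8192*c)/(-4.72*c^2 + 0.78*c + 0.53)^2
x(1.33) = 0.65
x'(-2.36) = 0.13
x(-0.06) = -9.50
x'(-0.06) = 27.44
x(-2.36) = 0.16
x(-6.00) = 0.03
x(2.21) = 0.21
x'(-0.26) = 216885.27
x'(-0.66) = 7.46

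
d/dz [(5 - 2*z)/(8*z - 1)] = -38/(8*z - 1)^2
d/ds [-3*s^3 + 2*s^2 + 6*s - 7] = -9*s^2 + 4*s + 6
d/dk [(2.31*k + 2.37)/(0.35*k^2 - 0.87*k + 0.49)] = (-0.8085*k^2 - 1.659*k + 3.1938)/(0.1225*k^4 - 0.609*k^3 + 1.0999*k^2 - 0.8526*k + 0.2401)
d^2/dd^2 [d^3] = 6*d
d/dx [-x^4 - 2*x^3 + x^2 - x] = -4*x^3 - 6*x^2 + 2*x - 1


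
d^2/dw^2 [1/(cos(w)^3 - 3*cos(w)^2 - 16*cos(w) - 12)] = ((-61*cos(w) - 24*cos(2*w) + 9*cos(3*w))*(-cos(w)^3 + 3*cos(w)^2 + 16*cos(w) + 12)/4 - 2*(-3*cos(w)^2 + 6*cos(w) + 16)^2*sin(w)^2)/(-cos(w)^3 + 3*cos(w)^2 + 16*cos(w) + 12)^3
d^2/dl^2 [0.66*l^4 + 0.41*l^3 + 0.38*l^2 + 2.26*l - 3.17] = 7.92*l^2 + 2.46*l + 0.76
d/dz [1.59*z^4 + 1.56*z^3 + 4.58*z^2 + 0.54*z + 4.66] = 6.36*z^3 + 4.68*z^2 + 9.16*z + 0.54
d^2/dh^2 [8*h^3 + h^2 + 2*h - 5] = 48*h + 2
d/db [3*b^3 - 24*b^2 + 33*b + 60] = 9*b^2 - 48*b + 33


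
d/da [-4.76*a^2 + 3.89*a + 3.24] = 3.89 - 9.52*a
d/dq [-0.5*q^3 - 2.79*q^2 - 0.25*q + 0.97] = -1.5*q^2 - 5.58*q - 0.25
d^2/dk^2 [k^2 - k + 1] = 2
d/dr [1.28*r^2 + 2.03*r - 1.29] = 2.56*r + 2.03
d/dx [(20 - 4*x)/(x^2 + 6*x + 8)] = 4*(-x^2 - 6*x + 2*(x - 5)*(x + 3) - 8)/(x^2 + 6*x + 8)^2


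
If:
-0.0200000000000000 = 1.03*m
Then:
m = -0.02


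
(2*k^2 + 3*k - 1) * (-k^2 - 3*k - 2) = -2*k^4 - 9*k^3 - 12*k^2 - 3*k + 2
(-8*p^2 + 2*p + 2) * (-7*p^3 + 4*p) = 56*p^5 - 14*p^4 - 46*p^3 + 8*p^2 + 8*p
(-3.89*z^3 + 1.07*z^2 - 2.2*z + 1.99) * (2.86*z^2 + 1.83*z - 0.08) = -11.1254*z^5 - 4.0585*z^4 - 4.0227*z^3 + 1.5798*z^2 + 3.8177*z - 0.1592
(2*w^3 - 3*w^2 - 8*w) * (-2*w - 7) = -4*w^4 - 8*w^3 + 37*w^2 + 56*w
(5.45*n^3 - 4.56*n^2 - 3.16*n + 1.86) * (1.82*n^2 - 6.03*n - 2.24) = 9.919*n^5 - 41.1627*n^4 + 9.5376*n^3 + 32.6544*n^2 - 4.1374*n - 4.1664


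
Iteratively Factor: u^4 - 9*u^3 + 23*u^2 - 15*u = (u)*(u^3 - 9*u^2 + 23*u - 15) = u*(u - 5)*(u^2 - 4*u + 3) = u*(u - 5)*(u - 3)*(u - 1)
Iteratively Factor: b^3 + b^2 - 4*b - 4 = (b + 2)*(b^2 - b - 2) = (b - 2)*(b + 2)*(b + 1)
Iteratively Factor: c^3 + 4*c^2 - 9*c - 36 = (c + 3)*(c^2 + c - 12) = (c - 3)*(c + 3)*(c + 4)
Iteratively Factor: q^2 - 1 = (q + 1)*(q - 1)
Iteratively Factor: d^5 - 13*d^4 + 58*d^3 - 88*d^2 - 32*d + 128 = (d - 4)*(d^4 - 9*d^3 + 22*d^2 - 32) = (d - 4)*(d + 1)*(d^3 - 10*d^2 + 32*d - 32) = (d - 4)*(d - 2)*(d + 1)*(d^2 - 8*d + 16) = (d - 4)^2*(d - 2)*(d + 1)*(d - 4)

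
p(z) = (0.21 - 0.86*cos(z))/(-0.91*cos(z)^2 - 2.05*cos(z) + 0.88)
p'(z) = (0.21 - 0.86*cos(z))*(-1.82*sin(z)*cos(z) - 2.05*sin(z))/(-0.91*cos(z)^2 - 2.05*cos(z) + 0.88)^2 + 0.86*sin(z)/(-0.91*cos(z)^2 - 2.05*cos(z) + 0.88)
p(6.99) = 0.37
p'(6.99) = 0.22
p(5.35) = 0.46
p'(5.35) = -0.69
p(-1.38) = 0.10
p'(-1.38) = -1.32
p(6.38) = 0.31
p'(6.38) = 0.02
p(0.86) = 0.42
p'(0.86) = 0.44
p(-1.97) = 0.35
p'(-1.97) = -0.23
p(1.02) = 0.54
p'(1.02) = 1.48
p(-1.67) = 0.27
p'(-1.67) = -0.32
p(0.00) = 0.31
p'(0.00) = 0.00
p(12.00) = 0.34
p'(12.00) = -0.13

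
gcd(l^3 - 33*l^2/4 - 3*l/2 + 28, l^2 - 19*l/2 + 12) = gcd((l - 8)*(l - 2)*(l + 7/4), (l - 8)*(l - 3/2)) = l - 8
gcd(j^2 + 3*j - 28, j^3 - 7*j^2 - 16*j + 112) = j - 4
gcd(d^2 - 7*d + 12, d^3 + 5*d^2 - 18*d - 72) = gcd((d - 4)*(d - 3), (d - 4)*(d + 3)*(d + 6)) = d - 4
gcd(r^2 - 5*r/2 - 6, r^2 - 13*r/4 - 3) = r - 4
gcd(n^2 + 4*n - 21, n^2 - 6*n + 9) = n - 3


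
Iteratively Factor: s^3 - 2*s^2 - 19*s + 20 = (s - 1)*(s^2 - s - 20) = (s - 1)*(s + 4)*(s - 5)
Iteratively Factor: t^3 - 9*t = (t + 3)*(t^2 - 3*t) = t*(t + 3)*(t - 3)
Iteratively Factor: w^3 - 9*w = (w + 3)*(w^2 - 3*w) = (w - 3)*(w + 3)*(w)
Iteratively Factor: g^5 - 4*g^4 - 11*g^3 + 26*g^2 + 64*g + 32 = (g + 1)*(g^4 - 5*g^3 - 6*g^2 + 32*g + 32) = (g - 4)*(g + 1)*(g^3 - g^2 - 10*g - 8) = (g - 4)*(g + 1)*(g + 2)*(g^2 - 3*g - 4) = (g - 4)*(g + 1)^2*(g + 2)*(g - 4)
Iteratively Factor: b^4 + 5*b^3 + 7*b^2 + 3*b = (b)*(b^3 + 5*b^2 + 7*b + 3) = b*(b + 1)*(b^2 + 4*b + 3) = b*(b + 1)^2*(b + 3)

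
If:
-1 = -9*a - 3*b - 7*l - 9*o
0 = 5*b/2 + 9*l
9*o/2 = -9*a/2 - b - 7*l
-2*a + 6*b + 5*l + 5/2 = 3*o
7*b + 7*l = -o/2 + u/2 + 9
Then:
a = -1225/318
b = 18/53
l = -5/53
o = 3743/954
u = -10153/954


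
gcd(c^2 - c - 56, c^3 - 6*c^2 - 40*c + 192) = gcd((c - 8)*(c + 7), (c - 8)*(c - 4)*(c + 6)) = c - 8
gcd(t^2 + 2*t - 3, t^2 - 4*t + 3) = t - 1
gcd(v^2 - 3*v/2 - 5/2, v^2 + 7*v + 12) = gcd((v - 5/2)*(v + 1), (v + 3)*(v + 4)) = 1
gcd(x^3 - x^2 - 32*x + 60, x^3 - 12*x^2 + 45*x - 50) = x^2 - 7*x + 10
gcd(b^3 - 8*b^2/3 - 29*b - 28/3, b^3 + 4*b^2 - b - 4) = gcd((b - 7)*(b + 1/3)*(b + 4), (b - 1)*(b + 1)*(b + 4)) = b + 4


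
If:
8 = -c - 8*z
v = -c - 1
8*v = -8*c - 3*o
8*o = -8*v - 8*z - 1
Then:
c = 19/27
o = 8/3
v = -46/27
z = -235/216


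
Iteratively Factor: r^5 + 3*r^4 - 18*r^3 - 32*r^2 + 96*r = (r - 3)*(r^4 + 6*r^3 - 32*r) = (r - 3)*(r + 4)*(r^3 + 2*r^2 - 8*r) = (r - 3)*(r - 2)*(r + 4)*(r^2 + 4*r) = r*(r - 3)*(r - 2)*(r + 4)*(r + 4)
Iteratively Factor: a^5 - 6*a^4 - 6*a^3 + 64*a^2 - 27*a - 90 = (a + 1)*(a^4 - 7*a^3 + a^2 + 63*a - 90) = (a - 2)*(a + 1)*(a^3 - 5*a^2 - 9*a + 45) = (a - 3)*(a - 2)*(a + 1)*(a^2 - 2*a - 15) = (a - 3)*(a - 2)*(a + 1)*(a + 3)*(a - 5)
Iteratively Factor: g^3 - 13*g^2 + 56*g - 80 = (g - 4)*(g^2 - 9*g + 20) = (g - 5)*(g - 4)*(g - 4)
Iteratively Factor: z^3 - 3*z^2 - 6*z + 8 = (z + 2)*(z^2 - 5*z + 4) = (z - 4)*(z + 2)*(z - 1)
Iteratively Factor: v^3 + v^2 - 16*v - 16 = (v + 4)*(v^2 - 3*v - 4) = (v - 4)*(v + 4)*(v + 1)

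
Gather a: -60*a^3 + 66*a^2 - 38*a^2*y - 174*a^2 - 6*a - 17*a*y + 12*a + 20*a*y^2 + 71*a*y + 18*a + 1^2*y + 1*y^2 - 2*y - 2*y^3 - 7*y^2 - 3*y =-60*a^3 + a^2*(-38*y - 108) + a*(20*y^2 + 54*y + 24) - 2*y^3 - 6*y^2 - 4*y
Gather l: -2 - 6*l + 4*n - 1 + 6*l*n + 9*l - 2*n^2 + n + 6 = l*(6*n + 3) - 2*n^2 + 5*n + 3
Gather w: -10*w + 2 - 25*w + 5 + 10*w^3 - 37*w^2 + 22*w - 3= 10*w^3 - 37*w^2 - 13*w + 4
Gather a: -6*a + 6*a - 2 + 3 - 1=0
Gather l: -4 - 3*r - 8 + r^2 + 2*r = r^2 - r - 12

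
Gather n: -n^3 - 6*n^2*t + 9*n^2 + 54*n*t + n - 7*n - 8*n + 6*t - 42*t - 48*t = -n^3 + n^2*(9 - 6*t) + n*(54*t - 14) - 84*t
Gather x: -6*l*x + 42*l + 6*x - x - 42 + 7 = 42*l + x*(5 - 6*l) - 35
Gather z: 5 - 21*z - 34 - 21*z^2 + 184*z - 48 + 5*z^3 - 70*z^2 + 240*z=5*z^3 - 91*z^2 + 403*z - 77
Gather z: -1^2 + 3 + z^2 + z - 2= z^2 + z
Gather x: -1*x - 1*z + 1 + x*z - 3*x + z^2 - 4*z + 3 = x*(z - 4) + z^2 - 5*z + 4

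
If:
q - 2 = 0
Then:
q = 2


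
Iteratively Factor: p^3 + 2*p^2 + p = (p + 1)*(p^2 + p) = p*(p + 1)*(p + 1)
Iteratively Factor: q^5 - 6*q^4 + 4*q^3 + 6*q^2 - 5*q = (q)*(q^4 - 6*q^3 + 4*q^2 + 6*q - 5) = q*(q - 1)*(q^3 - 5*q^2 - q + 5) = q*(q - 1)^2*(q^2 - 4*q - 5) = q*(q - 1)^2*(q + 1)*(q - 5)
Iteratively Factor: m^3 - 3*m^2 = (m)*(m^2 - 3*m) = m*(m - 3)*(m)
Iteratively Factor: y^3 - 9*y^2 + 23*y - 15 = (y - 3)*(y^2 - 6*y + 5) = (y - 5)*(y - 3)*(y - 1)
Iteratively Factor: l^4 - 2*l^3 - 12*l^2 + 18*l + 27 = (l - 3)*(l^3 + l^2 - 9*l - 9) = (l - 3)*(l + 1)*(l^2 - 9) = (l - 3)*(l + 1)*(l + 3)*(l - 3)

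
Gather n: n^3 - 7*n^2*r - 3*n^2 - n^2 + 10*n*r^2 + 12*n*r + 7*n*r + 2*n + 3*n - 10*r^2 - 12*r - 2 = n^3 + n^2*(-7*r - 4) + n*(10*r^2 + 19*r + 5) - 10*r^2 - 12*r - 2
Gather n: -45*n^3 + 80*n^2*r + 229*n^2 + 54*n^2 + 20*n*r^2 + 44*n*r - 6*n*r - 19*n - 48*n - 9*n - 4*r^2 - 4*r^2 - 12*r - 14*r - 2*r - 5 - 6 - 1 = -45*n^3 + n^2*(80*r + 283) + n*(20*r^2 + 38*r - 76) - 8*r^2 - 28*r - 12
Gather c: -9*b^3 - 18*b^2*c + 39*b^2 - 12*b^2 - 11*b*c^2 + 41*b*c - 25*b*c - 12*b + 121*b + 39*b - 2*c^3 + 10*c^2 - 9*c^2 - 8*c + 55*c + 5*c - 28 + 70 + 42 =-9*b^3 + 27*b^2 + 148*b - 2*c^3 + c^2*(1 - 11*b) + c*(-18*b^2 + 16*b + 52) + 84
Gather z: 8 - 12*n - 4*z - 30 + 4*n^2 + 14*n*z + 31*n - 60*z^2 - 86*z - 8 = 4*n^2 + 19*n - 60*z^2 + z*(14*n - 90) - 30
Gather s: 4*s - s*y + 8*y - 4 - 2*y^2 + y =s*(4 - y) - 2*y^2 + 9*y - 4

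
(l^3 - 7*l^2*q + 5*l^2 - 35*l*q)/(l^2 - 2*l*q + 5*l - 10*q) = l*(-l + 7*q)/(-l + 2*q)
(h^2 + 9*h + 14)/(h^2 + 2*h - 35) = (h + 2)/(h - 5)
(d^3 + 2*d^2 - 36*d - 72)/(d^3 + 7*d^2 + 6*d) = (d^2 - 4*d - 12)/(d*(d + 1))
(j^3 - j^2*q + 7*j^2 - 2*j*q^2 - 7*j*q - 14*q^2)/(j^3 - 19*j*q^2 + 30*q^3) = (-j^2 - j*q - 7*j - 7*q)/(-j^2 - 2*j*q + 15*q^2)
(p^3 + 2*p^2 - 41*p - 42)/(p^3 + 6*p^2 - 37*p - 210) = (p + 1)/(p + 5)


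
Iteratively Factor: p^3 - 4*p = (p + 2)*(p^2 - 2*p) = p*(p + 2)*(p - 2)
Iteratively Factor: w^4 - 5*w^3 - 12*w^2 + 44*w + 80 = (w + 2)*(w^3 - 7*w^2 + 2*w + 40) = (w - 5)*(w + 2)*(w^2 - 2*w - 8) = (w - 5)*(w + 2)^2*(w - 4)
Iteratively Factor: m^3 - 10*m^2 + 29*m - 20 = (m - 4)*(m^2 - 6*m + 5) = (m - 5)*(m - 4)*(m - 1)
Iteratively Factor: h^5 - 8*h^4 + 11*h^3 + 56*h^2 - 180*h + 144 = (h - 3)*(h^4 - 5*h^3 - 4*h^2 + 44*h - 48) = (h - 4)*(h - 3)*(h^3 - h^2 - 8*h + 12) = (h - 4)*(h - 3)*(h + 3)*(h^2 - 4*h + 4) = (h - 4)*(h - 3)*(h - 2)*(h + 3)*(h - 2)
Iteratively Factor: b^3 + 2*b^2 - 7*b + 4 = (b + 4)*(b^2 - 2*b + 1) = (b - 1)*(b + 4)*(b - 1)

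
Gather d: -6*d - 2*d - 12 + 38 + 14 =40 - 8*d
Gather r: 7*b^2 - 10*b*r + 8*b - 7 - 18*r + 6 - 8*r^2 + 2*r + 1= 7*b^2 + 8*b - 8*r^2 + r*(-10*b - 16)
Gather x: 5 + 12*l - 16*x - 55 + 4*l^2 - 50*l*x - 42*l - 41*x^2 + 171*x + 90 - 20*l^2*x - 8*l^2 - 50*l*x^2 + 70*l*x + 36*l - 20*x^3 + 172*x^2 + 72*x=-4*l^2 + 6*l - 20*x^3 + x^2*(131 - 50*l) + x*(-20*l^2 + 20*l + 227) + 40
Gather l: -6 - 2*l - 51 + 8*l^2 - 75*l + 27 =8*l^2 - 77*l - 30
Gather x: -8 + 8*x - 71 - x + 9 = 7*x - 70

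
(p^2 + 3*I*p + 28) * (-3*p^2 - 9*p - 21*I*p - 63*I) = -3*p^4 - 9*p^3 - 30*I*p^3 - 21*p^2 - 90*I*p^2 - 63*p - 588*I*p - 1764*I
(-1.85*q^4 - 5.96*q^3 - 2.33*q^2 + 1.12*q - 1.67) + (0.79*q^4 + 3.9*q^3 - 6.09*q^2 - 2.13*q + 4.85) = -1.06*q^4 - 2.06*q^3 - 8.42*q^2 - 1.01*q + 3.18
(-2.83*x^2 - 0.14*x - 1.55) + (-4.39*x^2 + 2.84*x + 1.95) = -7.22*x^2 + 2.7*x + 0.4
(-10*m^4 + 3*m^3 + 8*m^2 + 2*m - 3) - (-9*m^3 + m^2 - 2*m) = -10*m^4 + 12*m^3 + 7*m^2 + 4*m - 3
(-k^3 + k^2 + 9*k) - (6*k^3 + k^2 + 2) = -7*k^3 + 9*k - 2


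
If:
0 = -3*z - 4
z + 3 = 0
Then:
No Solution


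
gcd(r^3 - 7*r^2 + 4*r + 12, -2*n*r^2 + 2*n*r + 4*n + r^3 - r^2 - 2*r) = r^2 - r - 2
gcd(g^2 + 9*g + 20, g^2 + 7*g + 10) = g + 5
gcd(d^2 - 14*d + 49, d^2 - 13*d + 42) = d - 7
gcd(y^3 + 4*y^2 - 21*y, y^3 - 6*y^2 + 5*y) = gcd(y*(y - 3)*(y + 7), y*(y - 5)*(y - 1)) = y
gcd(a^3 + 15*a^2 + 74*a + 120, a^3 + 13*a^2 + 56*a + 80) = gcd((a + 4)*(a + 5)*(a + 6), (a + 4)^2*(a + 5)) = a^2 + 9*a + 20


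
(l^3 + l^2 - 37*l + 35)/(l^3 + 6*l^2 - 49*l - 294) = (l^2 - 6*l + 5)/(l^2 - l - 42)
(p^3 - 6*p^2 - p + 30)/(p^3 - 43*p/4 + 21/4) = 4*(p^2 - 3*p - 10)/(4*p^2 + 12*p - 7)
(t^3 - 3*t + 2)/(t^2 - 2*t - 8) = (t^2 - 2*t + 1)/(t - 4)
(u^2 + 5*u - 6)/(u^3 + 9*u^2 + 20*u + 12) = (u - 1)/(u^2 + 3*u + 2)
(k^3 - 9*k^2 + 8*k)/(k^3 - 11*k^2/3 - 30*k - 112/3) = 3*k*(k - 1)/(3*k^2 + 13*k + 14)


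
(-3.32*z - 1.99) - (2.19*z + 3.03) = -5.51*z - 5.02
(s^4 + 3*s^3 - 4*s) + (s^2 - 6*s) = s^4 + 3*s^3 + s^2 - 10*s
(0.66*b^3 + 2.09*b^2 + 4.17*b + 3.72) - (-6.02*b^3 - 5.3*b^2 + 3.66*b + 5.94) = 6.68*b^3 + 7.39*b^2 + 0.51*b - 2.22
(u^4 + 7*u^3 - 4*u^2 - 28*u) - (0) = u^4 + 7*u^3 - 4*u^2 - 28*u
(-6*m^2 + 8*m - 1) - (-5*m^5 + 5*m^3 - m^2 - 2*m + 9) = 5*m^5 - 5*m^3 - 5*m^2 + 10*m - 10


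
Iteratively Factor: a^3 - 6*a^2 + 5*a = (a)*(a^2 - 6*a + 5) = a*(a - 5)*(a - 1)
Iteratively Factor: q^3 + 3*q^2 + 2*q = (q + 2)*(q^2 + q) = (q + 1)*(q + 2)*(q)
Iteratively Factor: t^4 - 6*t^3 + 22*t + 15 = (t + 1)*(t^3 - 7*t^2 + 7*t + 15) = (t + 1)^2*(t^2 - 8*t + 15) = (t - 3)*(t + 1)^2*(t - 5)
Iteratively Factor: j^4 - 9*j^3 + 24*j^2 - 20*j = (j)*(j^3 - 9*j^2 + 24*j - 20) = j*(j - 2)*(j^2 - 7*j + 10) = j*(j - 2)^2*(j - 5)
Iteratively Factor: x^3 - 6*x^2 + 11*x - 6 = (x - 3)*(x^2 - 3*x + 2) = (x - 3)*(x - 1)*(x - 2)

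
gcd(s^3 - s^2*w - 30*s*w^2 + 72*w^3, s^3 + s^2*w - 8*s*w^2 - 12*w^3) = s - 3*w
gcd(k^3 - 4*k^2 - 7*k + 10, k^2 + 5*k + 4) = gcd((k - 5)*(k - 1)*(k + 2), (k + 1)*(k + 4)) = 1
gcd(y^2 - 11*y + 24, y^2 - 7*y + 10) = 1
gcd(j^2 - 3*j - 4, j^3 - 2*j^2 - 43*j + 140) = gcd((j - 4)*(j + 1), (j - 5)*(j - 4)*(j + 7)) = j - 4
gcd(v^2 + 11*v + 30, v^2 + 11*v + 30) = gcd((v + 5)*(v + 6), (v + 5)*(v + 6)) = v^2 + 11*v + 30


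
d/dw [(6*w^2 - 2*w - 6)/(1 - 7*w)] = 2*(-21*w^2 + 6*w - 22)/(49*w^2 - 14*w + 1)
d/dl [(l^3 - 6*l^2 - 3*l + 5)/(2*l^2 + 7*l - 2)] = (2*l^4 + 14*l^3 - 42*l^2 + 4*l - 29)/(4*l^4 + 28*l^3 + 41*l^2 - 28*l + 4)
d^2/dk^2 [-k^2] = -2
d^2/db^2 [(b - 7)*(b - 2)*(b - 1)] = 6*b - 20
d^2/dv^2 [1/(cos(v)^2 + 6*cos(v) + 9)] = 2*(3*cos(v) - cos(2*v) + 2)/(cos(v) + 3)^4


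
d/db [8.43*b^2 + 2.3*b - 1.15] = 16.86*b + 2.3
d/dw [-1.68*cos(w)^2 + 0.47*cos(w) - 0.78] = (3.36*cos(w) - 0.47)*sin(w)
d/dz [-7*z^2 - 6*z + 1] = -14*z - 6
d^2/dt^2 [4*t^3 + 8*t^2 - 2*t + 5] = 24*t + 16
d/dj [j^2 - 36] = 2*j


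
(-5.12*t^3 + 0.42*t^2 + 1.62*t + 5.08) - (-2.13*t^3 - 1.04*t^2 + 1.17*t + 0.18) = -2.99*t^3 + 1.46*t^2 + 0.45*t + 4.9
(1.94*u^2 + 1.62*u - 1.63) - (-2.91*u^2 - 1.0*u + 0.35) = 4.85*u^2 + 2.62*u - 1.98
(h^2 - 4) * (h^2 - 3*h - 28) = h^4 - 3*h^3 - 32*h^2 + 12*h + 112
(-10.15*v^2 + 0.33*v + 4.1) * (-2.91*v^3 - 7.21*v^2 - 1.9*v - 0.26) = 29.5365*v^5 + 72.2212*v^4 + 4.9747*v^3 - 27.549*v^2 - 7.8758*v - 1.066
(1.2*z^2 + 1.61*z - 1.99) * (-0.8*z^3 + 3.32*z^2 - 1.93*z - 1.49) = -0.96*z^5 + 2.696*z^4 + 4.6212*z^3 - 11.5021*z^2 + 1.4418*z + 2.9651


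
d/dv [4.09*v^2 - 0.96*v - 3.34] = 8.18*v - 0.96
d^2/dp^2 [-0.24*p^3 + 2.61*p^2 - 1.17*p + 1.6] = 5.22 - 1.44*p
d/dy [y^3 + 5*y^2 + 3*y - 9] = 3*y^2 + 10*y + 3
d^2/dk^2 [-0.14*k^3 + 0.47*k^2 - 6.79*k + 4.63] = 0.94 - 0.84*k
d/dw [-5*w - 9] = -5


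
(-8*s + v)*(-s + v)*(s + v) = 8*s^3 - s^2*v - 8*s*v^2 + v^3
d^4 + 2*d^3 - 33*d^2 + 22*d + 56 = (d - 4)*(d - 2)*(d + 1)*(d + 7)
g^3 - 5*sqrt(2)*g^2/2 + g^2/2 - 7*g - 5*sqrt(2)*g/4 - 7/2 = (g + 1/2)*(g - 7*sqrt(2)/2)*(g + sqrt(2))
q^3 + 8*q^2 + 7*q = q*(q + 1)*(q + 7)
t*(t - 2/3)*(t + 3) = t^3 + 7*t^2/3 - 2*t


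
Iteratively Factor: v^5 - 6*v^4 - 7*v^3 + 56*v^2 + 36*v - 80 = (v + 2)*(v^4 - 8*v^3 + 9*v^2 + 38*v - 40) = (v - 4)*(v + 2)*(v^3 - 4*v^2 - 7*v + 10) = (v - 5)*(v - 4)*(v + 2)*(v^2 + v - 2) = (v - 5)*(v - 4)*(v + 2)^2*(v - 1)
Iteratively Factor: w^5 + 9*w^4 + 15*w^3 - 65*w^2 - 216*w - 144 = (w + 4)*(w^4 + 5*w^3 - 5*w^2 - 45*w - 36) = (w - 3)*(w + 4)*(w^3 + 8*w^2 + 19*w + 12) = (w - 3)*(w + 1)*(w + 4)*(w^2 + 7*w + 12) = (w - 3)*(w + 1)*(w + 3)*(w + 4)*(w + 4)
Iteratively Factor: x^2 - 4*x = (x - 4)*(x)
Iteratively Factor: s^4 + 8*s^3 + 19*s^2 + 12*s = (s)*(s^3 + 8*s^2 + 19*s + 12) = s*(s + 4)*(s^2 + 4*s + 3) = s*(s + 3)*(s + 4)*(s + 1)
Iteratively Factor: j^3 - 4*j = (j - 2)*(j^2 + 2*j) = j*(j - 2)*(j + 2)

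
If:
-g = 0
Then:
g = 0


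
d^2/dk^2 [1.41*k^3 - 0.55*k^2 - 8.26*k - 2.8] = 8.46*k - 1.1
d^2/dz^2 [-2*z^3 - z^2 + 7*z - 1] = -12*z - 2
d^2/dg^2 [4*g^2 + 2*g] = 8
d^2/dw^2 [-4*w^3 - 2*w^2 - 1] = -24*w - 4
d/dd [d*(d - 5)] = 2*d - 5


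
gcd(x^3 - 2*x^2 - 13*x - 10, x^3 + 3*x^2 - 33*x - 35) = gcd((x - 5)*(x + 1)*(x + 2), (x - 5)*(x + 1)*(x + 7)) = x^2 - 4*x - 5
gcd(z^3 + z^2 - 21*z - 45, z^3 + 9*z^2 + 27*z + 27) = z^2 + 6*z + 9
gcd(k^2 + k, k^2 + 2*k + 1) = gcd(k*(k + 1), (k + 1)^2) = k + 1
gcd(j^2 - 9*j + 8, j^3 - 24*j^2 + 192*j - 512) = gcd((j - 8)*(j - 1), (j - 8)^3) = j - 8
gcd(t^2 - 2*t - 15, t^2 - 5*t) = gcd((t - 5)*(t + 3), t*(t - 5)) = t - 5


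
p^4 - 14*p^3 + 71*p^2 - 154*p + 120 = (p - 5)*(p - 4)*(p - 3)*(p - 2)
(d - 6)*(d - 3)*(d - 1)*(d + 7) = d^4 - 3*d^3 - 43*d^2 + 171*d - 126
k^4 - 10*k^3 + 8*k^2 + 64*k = k*(k - 8)*(k - 4)*(k + 2)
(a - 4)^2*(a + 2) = a^3 - 6*a^2 + 32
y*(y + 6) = y^2 + 6*y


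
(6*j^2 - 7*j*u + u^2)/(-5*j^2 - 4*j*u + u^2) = (-6*j^2 + 7*j*u - u^2)/(5*j^2 + 4*j*u - u^2)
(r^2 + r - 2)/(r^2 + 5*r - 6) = (r + 2)/(r + 6)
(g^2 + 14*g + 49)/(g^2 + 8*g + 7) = (g + 7)/(g + 1)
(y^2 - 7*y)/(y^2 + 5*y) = (y - 7)/(y + 5)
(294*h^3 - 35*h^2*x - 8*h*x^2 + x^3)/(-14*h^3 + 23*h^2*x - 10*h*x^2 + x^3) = (-42*h^2 - h*x + x^2)/(2*h^2 - 3*h*x + x^2)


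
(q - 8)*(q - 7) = q^2 - 15*q + 56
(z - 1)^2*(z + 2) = z^3 - 3*z + 2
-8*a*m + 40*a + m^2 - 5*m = (-8*a + m)*(m - 5)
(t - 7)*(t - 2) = t^2 - 9*t + 14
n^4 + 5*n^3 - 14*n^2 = n^2*(n - 2)*(n + 7)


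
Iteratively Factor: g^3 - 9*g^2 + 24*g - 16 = (g - 4)*(g^2 - 5*g + 4) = (g - 4)*(g - 1)*(g - 4)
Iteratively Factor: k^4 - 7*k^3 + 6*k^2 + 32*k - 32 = (k + 2)*(k^3 - 9*k^2 + 24*k - 16) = (k - 4)*(k + 2)*(k^2 - 5*k + 4) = (k - 4)*(k - 1)*(k + 2)*(k - 4)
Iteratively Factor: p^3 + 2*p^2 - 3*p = (p - 1)*(p^2 + 3*p) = p*(p - 1)*(p + 3)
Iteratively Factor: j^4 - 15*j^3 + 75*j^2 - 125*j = (j - 5)*(j^3 - 10*j^2 + 25*j) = (j - 5)^2*(j^2 - 5*j) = (j - 5)^3*(j)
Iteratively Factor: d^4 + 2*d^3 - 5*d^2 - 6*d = (d)*(d^3 + 2*d^2 - 5*d - 6) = d*(d + 1)*(d^2 + d - 6) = d*(d - 2)*(d + 1)*(d + 3)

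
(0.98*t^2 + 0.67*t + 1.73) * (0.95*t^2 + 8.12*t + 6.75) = 0.931*t^4 + 8.5941*t^3 + 13.6989*t^2 + 18.5701*t + 11.6775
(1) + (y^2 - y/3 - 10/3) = y^2 - y/3 - 7/3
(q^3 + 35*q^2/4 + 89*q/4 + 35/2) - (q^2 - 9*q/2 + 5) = q^3 + 31*q^2/4 + 107*q/4 + 25/2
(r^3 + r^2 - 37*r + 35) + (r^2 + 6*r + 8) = r^3 + 2*r^2 - 31*r + 43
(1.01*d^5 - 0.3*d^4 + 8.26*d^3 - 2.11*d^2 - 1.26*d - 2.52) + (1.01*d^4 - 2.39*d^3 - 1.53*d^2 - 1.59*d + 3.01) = 1.01*d^5 + 0.71*d^4 + 5.87*d^3 - 3.64*d^2 - 2.85*d + 0.49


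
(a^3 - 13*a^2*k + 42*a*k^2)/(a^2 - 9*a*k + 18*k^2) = a*(a - 7*k)/(a - 3*k)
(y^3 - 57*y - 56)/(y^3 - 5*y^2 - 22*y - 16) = (y + 7)/(y + 2)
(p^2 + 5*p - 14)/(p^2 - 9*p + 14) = (p + 7)/(p - 7)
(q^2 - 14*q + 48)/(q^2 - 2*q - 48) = (q - 6)/(q + 6)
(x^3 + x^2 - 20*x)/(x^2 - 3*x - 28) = x*(-x^2 - x + 20)/(-x^2 + 3*x + 28)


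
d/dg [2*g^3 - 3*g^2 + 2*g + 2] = 6*g^2 - 6*g + 2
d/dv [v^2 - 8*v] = 2*v - 8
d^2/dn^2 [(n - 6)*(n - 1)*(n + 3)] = 6*n - 8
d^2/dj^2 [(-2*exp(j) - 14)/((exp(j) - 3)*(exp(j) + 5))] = 2*(-exp(4*j) - 26*exp(3*j) - 132*exp(2*j) - 478*exp(j) - 435)*exp(j)/(exp(6*j) + 6*exp(5*j) - 33*exp(4*j) - 172*exp(3*j) + 495*exp(2*j) + 1350*exp(j) - 3375)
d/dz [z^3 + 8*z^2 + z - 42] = 3*z^2 + 16*z + 1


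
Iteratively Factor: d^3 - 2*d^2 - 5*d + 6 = (d + 2)*(d^2 - 4*d + 3) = (d - 3)*(d + 2)*(d - 1)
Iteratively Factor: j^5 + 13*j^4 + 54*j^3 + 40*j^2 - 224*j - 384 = (j + 4)*(j^4 + 9*j^3 + 18*j^2 - 32*j - 96) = (j + 4)^2*(j^3 + 5*j^2 - 2*j - 24) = (j + 3)*(j + 4)^2*(j^2 + 2*j - 8) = (j + 3)*(j + 4)^3*(j - 2)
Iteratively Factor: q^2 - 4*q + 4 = (q - 2)*(q - 2)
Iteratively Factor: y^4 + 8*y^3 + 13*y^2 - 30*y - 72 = (y - 2)*(y^3 + 10*y^2 + 33*y + 36) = (y - 2)*(y + 3)*(y^2 + 7*y + 12) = (y - 2)*(y + 3)^2*(y + 4)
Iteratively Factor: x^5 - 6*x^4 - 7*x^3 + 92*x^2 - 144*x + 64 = (x + 4)*(x^4 - 10*x^3 + 33*x^2 - 40*x + 16) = (x - 4)*(x + 4)*(x^3 - 6*x^2 + 9*x - 4) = (x - 4)^2*(x + 4)*(x^2 - 2*x + 1) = (x - 4)^2*(x - 1)*(x + 4)*(x - 1)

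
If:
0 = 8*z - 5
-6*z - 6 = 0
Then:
No Solution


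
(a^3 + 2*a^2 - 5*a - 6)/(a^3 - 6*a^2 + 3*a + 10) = (a + 3)/(a - 5)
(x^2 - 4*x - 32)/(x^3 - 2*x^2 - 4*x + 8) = (x^2 - 4*x - 32)/(x^3 - 2*x^2 - 4*x + 8)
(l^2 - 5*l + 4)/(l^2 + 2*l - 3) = (l - 4)/(l + 3)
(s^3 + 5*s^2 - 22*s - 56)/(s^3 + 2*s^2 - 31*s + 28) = (s + 2)/(s - 1)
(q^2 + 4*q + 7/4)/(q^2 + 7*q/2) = (q + 1/2)/q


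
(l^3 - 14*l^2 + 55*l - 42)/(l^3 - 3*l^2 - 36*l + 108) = (l^2 - 8*l + 7)/(l^2 + 3*l - 18)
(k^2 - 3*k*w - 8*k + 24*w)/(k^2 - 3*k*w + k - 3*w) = (k - 8)/(k + 1)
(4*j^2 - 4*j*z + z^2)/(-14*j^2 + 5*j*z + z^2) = (-2*j + z)/(7*j + z)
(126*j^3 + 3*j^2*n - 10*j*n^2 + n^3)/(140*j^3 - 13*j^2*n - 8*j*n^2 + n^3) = (18*j^2 + 3*j*n - n^2)/(20*j^2 + j*n - n^2)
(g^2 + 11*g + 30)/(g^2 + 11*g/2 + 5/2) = 2*(g + 6)/(2*g + 1)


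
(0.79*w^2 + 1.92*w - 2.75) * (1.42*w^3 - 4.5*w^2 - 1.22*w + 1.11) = 1.1218*w^5 - 0.8286*w^4 - 13.5088*w^3 + 10.9095*w^2 + 5.4862*w - 3.0525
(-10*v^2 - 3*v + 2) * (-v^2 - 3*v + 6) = 10*v^4 + 33*v^3 - 53*v^2 - 24*v + 12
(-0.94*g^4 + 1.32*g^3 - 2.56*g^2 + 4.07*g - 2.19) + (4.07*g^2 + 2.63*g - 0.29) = -0.94*g^4 + 1.32*g^3 + 1.51*g^2 + 6.7*g - 2.48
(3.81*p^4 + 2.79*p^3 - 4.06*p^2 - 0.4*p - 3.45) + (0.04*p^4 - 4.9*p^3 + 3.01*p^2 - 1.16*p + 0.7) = 3.85*p^4 - 2.11*p^3 - 1.05*p^2 - 1.56*p - 2.75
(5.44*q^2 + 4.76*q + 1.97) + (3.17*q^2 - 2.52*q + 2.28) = 8.61*q^2 + 2.24*q + 4.25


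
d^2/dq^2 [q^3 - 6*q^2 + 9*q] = 6*q - 12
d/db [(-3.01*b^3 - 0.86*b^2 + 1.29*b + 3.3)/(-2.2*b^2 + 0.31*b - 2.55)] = (6.622*b^4 - 1.8662*b^3 + 25.5979*b^2 + 18.906*b - 4.3125)/(4.84*b^4 - 1.364*b^3 + 11.3161*b^2 - 1.581*b + 6.5025)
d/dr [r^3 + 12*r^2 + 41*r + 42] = 3*r^2 + 24*r + 41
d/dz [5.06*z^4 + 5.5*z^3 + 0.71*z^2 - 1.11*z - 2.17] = 20.24*z^3 + 16.5*z^2 + 1.42*z - 1.11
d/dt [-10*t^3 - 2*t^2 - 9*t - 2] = -30*t^2 - 4*t - 9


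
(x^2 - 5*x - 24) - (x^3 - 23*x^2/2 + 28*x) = -x^3 + 25*x^2/2 - 33*x - 24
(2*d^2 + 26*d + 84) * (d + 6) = 2*d^3 + 38*d^2 + 240*d + 504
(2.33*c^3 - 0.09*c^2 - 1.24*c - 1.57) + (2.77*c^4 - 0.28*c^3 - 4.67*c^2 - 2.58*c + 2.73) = 2.77*c^4 + 2.05*c^3 - 4.76*c^2 - 3.82*c + 1.16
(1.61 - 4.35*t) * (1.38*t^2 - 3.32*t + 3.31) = -6.003*t^3 + 16.6638*t^2 - 19.7437*t + 5.3291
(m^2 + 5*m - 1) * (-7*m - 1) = -7*m^3 - 36*m^2 + 2*m + 1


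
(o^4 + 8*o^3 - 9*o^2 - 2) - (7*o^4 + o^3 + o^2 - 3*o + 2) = -6*o^4 + 7*o^3 - 10*o^2 + 3*o - 4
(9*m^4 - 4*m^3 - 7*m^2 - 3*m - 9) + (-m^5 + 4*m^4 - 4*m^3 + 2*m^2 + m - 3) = -m^5 + 13*m^4 - 8*m^3 - 5*m^2 - 2*m - 12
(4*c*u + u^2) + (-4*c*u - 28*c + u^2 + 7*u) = -28*c + 2*u^2 + 7*u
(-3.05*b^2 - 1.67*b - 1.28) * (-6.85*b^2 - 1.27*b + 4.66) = 20.8925*b^4 + 15.313*b^3 - 3.3241*b^2 - 6.1566*b - 5.9648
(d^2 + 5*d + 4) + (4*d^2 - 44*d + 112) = 5*d^2 - 39*d + 116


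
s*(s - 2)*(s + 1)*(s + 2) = s^4 + s^3 - 4*s^2 - 4*s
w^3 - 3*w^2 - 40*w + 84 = (w - 7)*(w - 2)*(w + 6)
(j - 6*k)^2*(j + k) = j^3 - 11*j^2*k + 24*j*k^2 + 36*k^3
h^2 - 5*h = h*(h - 5)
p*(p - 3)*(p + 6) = p^3 + 3*p^2 - 18*p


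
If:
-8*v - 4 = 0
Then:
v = -1/2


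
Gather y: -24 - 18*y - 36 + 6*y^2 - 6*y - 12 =6*y^2 - 24*y - 72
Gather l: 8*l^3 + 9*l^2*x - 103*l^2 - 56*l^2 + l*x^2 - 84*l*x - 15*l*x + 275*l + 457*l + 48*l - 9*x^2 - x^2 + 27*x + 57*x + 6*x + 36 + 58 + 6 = 8*l^3 + l^2*(9*x - 159) + l*(x^2 - 99*x + 780) - 10*x^2 + 90*x + 100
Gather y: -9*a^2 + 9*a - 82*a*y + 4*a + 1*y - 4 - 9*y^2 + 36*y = -9*a^2 + 13*a - 9*y^2 + y*(37 - 82*a) - 4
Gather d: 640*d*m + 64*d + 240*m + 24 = d*(640*m + 64) + 240*m + 24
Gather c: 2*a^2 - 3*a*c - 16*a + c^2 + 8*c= 2*a^2 - 16*a + c^2 + c*(8 - 3*a)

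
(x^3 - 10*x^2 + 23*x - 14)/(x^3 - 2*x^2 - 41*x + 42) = (x - 2)/(x + 6)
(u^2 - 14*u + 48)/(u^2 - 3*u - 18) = (u - 8)/(u + 3)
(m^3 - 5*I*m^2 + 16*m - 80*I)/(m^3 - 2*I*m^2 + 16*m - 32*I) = (m - 5*I)/(m - 2*I)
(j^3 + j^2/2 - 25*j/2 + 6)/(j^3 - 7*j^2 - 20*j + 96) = (j - 1/2)/(j - 8)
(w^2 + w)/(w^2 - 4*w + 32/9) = 9*w*(w + 1)/(9*w^2 - 36*w + 32)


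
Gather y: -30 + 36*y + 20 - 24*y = 12*y - 10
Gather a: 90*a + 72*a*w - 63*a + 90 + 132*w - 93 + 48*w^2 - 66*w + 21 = a*(72*w + 27) + 48*w^2 + 66*w + 18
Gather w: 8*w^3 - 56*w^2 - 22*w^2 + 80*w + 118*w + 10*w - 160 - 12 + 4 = 8*w^3 - 78*w^2 + 208*w - 168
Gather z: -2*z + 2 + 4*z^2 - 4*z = 4*z^2 - 6*z + 2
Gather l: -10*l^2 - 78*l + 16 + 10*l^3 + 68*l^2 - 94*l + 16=10*l^3 + 58*l^2 - 172*l + 32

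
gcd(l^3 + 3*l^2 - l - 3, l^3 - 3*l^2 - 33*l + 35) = l - 1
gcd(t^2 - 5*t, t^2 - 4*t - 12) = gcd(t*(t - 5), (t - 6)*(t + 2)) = 1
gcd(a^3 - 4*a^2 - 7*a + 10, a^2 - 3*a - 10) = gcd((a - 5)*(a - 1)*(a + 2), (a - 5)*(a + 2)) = a^2 - 3*a - 10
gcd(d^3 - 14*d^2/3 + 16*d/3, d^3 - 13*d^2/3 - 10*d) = d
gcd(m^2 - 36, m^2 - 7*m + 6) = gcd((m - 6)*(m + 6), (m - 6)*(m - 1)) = m - 6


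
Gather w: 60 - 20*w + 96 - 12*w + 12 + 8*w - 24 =144 - 24*w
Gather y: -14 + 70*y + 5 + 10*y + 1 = 80*y - 8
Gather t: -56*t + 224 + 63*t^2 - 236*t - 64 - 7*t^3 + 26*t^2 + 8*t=-7*t^3 + 89*t^2 - 284*t + 160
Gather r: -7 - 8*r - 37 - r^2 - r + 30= -r^2 - 9*r - 14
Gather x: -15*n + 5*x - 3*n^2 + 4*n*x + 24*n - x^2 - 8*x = -3*n^2 + 9*n - x^2 + x*(4*n - 3)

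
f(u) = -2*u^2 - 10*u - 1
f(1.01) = -13.14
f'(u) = -4*u - 10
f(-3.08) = 10.83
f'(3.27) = -23.08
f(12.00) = -409.00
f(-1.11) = 7.64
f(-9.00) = -73.00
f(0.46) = -6.02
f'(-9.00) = 26.00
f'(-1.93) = -2.28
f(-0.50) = 3.50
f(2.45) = -37.50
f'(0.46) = -11.84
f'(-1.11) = -5.56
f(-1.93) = 10.85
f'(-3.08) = 2.32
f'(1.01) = -14.04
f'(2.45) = -19.80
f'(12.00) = -58.00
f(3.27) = -55.09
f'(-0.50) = -8.00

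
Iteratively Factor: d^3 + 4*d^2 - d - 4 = (d - 1)*(d^2 + 5*d + 4) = (d - 1)*(d + 1)*(d + 4)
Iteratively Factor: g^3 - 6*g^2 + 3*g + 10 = (g + 1)*(g^2 - 7*g + 10) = (g - 5)*(g + 1)*(g - 2)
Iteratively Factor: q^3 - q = (q + 1)*(q^2 - q) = q*(q + 1)*(q - 1)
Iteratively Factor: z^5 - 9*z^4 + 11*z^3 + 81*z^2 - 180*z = (z - 5)*(z^4 - 4*z^3 - 9*z^2 + 36*z) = (z - 5)*(z - 3)*(z^3 - z^2 - 12*z) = z*(z - 5)*(z - 3)*(z^2 - z - 12) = z*(z - 5)*(z - 4)*(z - 3)*(z + 3)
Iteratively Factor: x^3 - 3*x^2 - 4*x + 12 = (x + 2)*(x^2 - 5*x + 6) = (x - 3)*(x + 2)*(x - 2)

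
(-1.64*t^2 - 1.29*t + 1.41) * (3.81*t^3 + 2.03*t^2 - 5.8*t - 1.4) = -6.2484*t^5 - 8.2441*t^4 + 12.2654*t^3 + 12.6403*t^2 - 6.372*t - 1.974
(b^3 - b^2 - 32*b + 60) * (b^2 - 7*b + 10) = b^5 - 8*b^4 - 15*b^3 + 274*b^2 - 740*b + 600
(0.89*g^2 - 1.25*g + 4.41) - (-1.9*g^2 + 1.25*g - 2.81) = 2.79*g^2 - 2.5*g + 7.22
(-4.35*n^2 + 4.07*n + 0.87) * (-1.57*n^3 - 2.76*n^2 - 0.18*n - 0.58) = 6.8295*n^5 + 5.6161*n^4 - 11.8161*n^3 - 0.6108*n^2 - 2.5172*n - 0.5046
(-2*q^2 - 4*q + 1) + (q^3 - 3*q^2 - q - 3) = q^3 - 5*q^2 - 5*q - 2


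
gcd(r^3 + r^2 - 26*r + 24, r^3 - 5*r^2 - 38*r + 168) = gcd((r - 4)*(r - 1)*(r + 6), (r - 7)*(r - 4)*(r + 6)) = r^2 + 2*r - 24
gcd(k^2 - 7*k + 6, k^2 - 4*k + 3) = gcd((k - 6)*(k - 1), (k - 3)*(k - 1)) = k - 1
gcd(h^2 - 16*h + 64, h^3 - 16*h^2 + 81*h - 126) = 1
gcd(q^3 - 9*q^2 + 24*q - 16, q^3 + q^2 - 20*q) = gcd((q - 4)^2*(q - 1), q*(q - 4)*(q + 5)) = q - 4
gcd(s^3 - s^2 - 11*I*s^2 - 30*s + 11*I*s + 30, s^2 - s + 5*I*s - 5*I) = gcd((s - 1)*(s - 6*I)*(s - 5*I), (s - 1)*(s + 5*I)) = s - 1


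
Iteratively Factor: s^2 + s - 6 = (s - 2)*(s + 3)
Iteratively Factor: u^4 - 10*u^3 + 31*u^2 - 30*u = (u)*(u^3 - 10*u^2 + 31*u - 30) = u*(u - 2)*(u^2 - 8*u + 15) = u*(u - 5)*(u - 2)*(u - 3)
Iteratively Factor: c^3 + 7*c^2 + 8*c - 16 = (c - 1)*(c^2 + 8*c + 16) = (c - 1)*(c + 4)*(c + 4)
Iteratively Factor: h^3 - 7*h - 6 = (h + 1)*(h^2 - h - 6) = (h - 3)*(h + 1)*(h + 2)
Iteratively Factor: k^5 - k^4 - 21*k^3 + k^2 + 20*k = (k - 1)*(k^4 - 21*k^2 - 20*k) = (k - 1)*(k + 1)*(k^3 - k^2 - 20*k) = k*(k - 1)*(k + 1)*(k^2 - k - 20) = k*(k - 1)*(k + 1)*(k + 4)*(k - 5)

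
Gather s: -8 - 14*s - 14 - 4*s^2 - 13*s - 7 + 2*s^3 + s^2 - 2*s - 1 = 2*s^3 - 3*s^2 - 29*s - 30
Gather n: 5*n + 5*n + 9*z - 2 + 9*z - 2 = 10*n + 18*z - 4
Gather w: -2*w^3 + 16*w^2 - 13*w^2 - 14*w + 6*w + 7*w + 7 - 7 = -2*w^3 + 3*w^2 - w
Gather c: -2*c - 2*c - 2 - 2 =-4*c - 4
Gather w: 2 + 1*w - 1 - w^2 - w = 1 - w^2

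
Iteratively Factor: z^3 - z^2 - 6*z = (z)*(z^2 - z - 6) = z*(z + 2)*(z - 3)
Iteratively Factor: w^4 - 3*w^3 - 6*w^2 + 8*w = (w)*(w^3 - 3*w^2 - 6*w + 8) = w*(w - 1)*(w^2 - 2*w - 8) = w*(w - 1)*(w + 2)*(w - 4)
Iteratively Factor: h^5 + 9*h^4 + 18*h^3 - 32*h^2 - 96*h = (h + 4)*(h^4 + 5*h^3 - 2*h^2 - 24*h) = (h + 3)*(h + 4)*(h^3 + 2*h^2 - 8*h) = h*(h + 3)*(h + 4)*(h^2 + 2*h - 8) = h*(h - 2)*(h + 3)*(h + 4)*(h + 4)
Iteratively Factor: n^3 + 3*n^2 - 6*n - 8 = (n + 1)*(n^2 + 2*n - 8) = (n + 1)*(n + 4)*(n - 2)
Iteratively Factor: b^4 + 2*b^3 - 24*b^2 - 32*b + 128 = (b + 4)*(b^3 - 2*b^2 - 16*b + 32) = (b - 4)*(b + 4)*(b^2 + 2*b - 8) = (b - 4)*(b + 4)^2*(b - 2)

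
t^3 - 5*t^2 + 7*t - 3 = (t - 3)*(t - 1)^2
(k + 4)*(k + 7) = k^2 + 11*k + 28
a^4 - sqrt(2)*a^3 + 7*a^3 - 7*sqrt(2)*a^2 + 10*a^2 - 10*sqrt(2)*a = a*(a + 2)*(a + 5)*(a - sqrt(2))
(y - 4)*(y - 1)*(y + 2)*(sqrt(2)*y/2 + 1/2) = sqrt(2)*y^4/2 - 3*sqrt(2)*y^3/2 + y^3/2 - 3*sqrt(2)*y^2 - 3*y^2/2 - 3*y + 4*sqrt(2)*y + 4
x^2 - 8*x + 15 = (x - 5)*(x - 3)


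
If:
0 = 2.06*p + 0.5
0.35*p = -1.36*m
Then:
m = 0.06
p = -0.24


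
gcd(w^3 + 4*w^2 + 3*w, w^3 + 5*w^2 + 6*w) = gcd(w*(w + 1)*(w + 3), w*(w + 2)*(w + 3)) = w^2 + 3*w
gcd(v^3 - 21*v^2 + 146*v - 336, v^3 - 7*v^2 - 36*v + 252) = v^2 - 13*v + 42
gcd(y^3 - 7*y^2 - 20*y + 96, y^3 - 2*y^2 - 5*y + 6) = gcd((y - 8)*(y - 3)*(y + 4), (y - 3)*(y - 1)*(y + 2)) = y - 3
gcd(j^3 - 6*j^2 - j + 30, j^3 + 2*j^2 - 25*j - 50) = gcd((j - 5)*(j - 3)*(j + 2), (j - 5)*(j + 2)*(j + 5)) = j^2 - 3*j - 10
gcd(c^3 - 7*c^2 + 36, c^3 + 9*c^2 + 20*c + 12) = c + 2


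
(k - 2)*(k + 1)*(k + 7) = k^3 + 6*k^2 - 9*k - 14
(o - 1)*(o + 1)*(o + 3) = o^3 + 3*o^2 - o - 3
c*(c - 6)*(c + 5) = c^3 - c^2 - 30*c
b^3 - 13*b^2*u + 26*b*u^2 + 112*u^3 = (b - 8*u)*(b - 7*u)*(b + 2*u)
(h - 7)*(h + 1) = h^2 - 6*h - 7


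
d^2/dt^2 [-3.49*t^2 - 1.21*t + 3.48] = -6.98000000000000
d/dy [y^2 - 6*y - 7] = 2*y - 6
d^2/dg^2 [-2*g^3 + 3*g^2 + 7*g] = 6 - 12*g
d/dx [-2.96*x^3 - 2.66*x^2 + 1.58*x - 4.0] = -8.88*x^2 - 5.32*x + 1.58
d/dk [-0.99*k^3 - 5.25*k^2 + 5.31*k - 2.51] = -2.97*k^2 - 10.5*k + 5.31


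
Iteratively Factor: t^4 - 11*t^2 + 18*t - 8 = (t - 1)*(t^3 + t^2 - 10*t + 8) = (t - 2)*(t - 1)*(t^2 + 3*t - 4) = (t - 2)*(t - 1)^2*(t + 4)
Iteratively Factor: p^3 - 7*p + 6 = (p + 3)*(p^2 - 3*p + 2) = (p - 2)*(p + 3)*(p - 1)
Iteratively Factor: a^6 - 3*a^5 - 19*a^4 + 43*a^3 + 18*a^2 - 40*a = (a + 1)*(a^5 - 4*a^4 - 15*a^3 + 58*a^2 - 40*a) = a*(a + 1)*(a^4 - 4*a^3 - 15*a^2 + 58*a - 40) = a*(a - 2)*(a + 1)*(a^3 - 2*a^2 - 19*a + 20) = a*(a - 2)*(a + 1)*(a + 4)*(a^2 - 6*a + 5) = a*(a - 5)*(a - 2)*(a + 1)*(a + 4)*(a - 1)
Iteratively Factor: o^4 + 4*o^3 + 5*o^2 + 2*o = (o + 2)*(o^3 + 2*o^2 + o) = o*(o + 2)*(o^2 + 2*o + 1) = o*(o + 1)*(o + 2)*(o + 1)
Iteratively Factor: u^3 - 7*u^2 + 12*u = (u - 4)*(u^2 - 3*u) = (u - 4)*(u - 3)*(u)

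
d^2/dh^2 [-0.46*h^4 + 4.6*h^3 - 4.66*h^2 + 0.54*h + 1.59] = -5.52*h^2 + 27.6*h - 9.32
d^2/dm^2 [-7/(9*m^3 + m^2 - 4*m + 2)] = 14*((27*m + 1)*(9*m^3 + m^2 - 4*m + 2) - (27*m^2 + 2*m - 4)^2)/(9*m^3 + m^2 - 4*m + 2)^3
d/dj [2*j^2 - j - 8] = 4*j - 1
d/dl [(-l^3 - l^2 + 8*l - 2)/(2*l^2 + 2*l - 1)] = (-2*l^4 - 4*l^3 - 15*l^2 + 10*l - 4)/(4*l^4 + 8*l^3 - 4*l + 1)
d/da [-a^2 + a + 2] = 1 - 2*a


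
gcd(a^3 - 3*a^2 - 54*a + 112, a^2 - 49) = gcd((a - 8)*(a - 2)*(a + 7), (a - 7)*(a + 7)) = a + 7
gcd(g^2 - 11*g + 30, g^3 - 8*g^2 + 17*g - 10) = g - 5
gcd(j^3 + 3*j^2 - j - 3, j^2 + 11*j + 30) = 1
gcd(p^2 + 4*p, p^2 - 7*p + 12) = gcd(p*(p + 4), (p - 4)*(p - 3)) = 1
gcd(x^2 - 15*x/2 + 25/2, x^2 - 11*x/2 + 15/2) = x - 5/2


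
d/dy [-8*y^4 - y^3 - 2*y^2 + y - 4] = -32*y^3 - 3*y^2 - 4*y + 1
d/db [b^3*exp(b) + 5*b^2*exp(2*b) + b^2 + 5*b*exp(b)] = b^3*exp(b) + 10*b^2*exp(2*b) + 3*b^2*exp(b) + 10*b*exp(2*b) + 5*b*exp(b) + 2*b + 5*exp(b)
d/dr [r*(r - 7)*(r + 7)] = 3*r^2 - 49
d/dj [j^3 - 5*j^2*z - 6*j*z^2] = 3*j^2 - 10*j*z - 6*z^2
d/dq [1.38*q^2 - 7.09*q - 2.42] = 2.76*q - 7.09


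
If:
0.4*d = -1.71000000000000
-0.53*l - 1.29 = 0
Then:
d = -4.28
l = -2.43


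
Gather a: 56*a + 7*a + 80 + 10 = 63*a + 90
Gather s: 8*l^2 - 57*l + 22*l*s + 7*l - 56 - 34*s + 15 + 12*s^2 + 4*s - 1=8*l^2 - 50*l + 12*s^2 + s*(22*l - 30) - 42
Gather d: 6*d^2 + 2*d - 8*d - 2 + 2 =6*d^2 - 6*d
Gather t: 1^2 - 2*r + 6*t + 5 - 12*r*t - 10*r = -12*r + t*(6 - 12*r) + 6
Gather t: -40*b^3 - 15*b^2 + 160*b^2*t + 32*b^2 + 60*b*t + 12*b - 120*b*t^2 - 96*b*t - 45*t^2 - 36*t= -40*b^3 + 17*b^2 + 12*b + t^2*(-120*b - 45) + t*(160*b^2 - 36*b - 36)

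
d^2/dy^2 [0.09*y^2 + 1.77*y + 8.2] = 0.180000000000000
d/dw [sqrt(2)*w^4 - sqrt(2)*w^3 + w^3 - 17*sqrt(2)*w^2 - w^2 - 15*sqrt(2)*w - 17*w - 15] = 4*sqrt(2)*w^3 - 3*sqrt(2)*w^2 + 3*w^2 - 34*sqrt(2)*w - 2*w - 15*sqrt(2) - 17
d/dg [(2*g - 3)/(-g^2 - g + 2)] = (-2*g^2 - 2*g + (2*g - 3)*(2*g + 1) + 4)/(g^2 + g - 2)^2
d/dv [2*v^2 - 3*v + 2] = 4*v - 3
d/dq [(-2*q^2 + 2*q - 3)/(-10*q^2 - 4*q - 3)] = 2*(14*q^2 - 24*q - 9)/(100*q^4 + 80*q^3 + 76*q^2 + 24*q + 9)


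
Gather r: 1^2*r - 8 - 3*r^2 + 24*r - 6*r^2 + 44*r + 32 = -9*r^2 + 69*r + 24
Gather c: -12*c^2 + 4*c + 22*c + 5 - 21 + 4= -12*c^2 + 26*c - 12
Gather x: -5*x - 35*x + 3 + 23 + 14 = 40 - 40*x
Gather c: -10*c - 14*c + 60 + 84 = 144 - 24*c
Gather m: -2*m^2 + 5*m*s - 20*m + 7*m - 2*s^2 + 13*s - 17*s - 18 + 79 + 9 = -2*m^2 + m*(5*s - 13) - 2*s^2 - 4*s + 70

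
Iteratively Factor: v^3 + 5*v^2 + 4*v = (v + 4)*(v^2 + v) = (v + 1)*(v + 4)*(v)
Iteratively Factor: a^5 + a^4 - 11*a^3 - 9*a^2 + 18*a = (a - 1)*(a^4 + 2*a^3 - 9*a^2 - 18*a) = (a - 3)*(a - 1)*(a^3 + 5*a^2 + 6*a) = a*(a - 3)*(a - 1)*(a^2 + 5*a + 6) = a*(a - 3)*(a - 1)*(a + 2)*(a + 3)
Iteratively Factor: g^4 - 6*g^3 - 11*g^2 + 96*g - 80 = (g - 1)*(g^3 - 5*g^2 - 16*g + 80) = (g - 4)*(g - 1)*(g^2 - g - 20) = (g - 4)*(g - 1)*(g + 4)*(g - 5)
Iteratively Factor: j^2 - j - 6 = (j + 2)*(j - 3)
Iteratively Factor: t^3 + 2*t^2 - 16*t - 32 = (t + 2)*(t^2 - 16) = (t + 2)*(t + 4)*(t - 4)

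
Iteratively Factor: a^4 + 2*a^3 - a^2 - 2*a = (a + 1)*(a^3 + a^2 - 2*a) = (a - 1)*(a + 1)*(a^2 + 2*a) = a*(a - 1)*(a + 1)*(a + 2)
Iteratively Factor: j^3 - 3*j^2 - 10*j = (j - 5)*(j^2 + 2*j) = j*(j - 5)*(j + 2)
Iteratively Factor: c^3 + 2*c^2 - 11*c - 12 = (c + 1)*(c^2 + c - 12) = (c - 3)*(c + 1)*(c + 4)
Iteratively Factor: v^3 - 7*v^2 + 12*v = (v - 4)*(v^2 - 3*v) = v*(v - 4)*(v - 3)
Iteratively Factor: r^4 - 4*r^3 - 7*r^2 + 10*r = (r + 2)*(r^3 - 6*r^2 + 5*r) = r*(r + 2)*(r^2 - 6*r + 5) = r*(r - 1)*(r + 2)*(r - 5)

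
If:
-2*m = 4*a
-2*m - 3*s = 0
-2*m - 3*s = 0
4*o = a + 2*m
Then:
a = 3*s/4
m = -3*s/2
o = -9*s/16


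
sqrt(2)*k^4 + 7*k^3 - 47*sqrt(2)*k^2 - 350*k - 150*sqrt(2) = (k - 5*sqrt(2))*(k + 3*sqrt(2))*(k + 5*sqrt(2))*(sqrt(2)*k + 1)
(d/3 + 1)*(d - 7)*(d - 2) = d^3/3 - 2*d^2 - 13*d/3 + 14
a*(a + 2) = a^2 + 2*a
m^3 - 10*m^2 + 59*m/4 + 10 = (m - 8)*(m - 5/2)*(m + 1/2)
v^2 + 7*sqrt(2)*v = v*(v + 7*sqrt(2))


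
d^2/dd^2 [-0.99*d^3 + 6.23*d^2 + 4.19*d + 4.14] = 12.46 - 5.94*d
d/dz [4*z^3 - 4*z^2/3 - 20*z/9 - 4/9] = 12*z^2 - 8*z/3 - 20/9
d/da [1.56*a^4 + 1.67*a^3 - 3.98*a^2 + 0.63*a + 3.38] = 6.24*a^3 + 5.01*a^2 - 7.96*a + 0.63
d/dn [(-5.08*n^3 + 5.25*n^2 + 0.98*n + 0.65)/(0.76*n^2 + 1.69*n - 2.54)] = (-3.8608*n^4 - 17.1704*n^3 + 46.8373*n^2 - 27.658*n - 3.5877)/(0.5776*n^4 + 2.5688*n^3 - 1.0047*n^2 - 8.5852*n + 6.4516)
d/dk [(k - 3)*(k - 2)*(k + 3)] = 3*k^2 - 4*k - 9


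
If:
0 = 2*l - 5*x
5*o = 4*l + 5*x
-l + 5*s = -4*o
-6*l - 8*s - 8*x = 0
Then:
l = 0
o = 0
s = 0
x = 0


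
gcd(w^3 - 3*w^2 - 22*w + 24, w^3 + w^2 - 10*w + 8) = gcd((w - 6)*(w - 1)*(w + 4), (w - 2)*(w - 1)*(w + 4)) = w^2 + 3*w - 4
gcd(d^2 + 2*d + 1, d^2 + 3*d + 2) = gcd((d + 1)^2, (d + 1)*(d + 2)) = d + 1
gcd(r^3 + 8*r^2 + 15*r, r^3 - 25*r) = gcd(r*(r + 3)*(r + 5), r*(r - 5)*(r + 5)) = r^2 + 5*r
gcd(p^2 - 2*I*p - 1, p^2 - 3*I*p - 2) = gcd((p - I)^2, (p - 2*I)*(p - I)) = p - I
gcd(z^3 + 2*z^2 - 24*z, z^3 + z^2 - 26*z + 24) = z^2 + 2*z - 24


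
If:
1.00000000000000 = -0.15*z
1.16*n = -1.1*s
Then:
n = -0.948275862068966*s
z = -6.67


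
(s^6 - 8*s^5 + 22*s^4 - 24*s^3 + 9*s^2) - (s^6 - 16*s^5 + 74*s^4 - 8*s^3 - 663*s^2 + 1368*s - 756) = 8*s^5 - 52*s^4 - 16*s^3 + 672*s^2 - 1368*s + 756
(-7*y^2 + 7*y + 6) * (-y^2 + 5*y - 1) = 7*y^4 - 42*y^3 + 36*y^2 + 23*y - 6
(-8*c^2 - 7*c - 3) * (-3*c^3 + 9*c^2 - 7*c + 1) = 24*c^5 - 51*c^4 + 2*c^3 + 14*c^2 + 14*c - 3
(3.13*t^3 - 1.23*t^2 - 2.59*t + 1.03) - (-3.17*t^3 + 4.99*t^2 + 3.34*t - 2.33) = 6.3*t^3 - 6.22*t^2 - 5.93*t + 3.36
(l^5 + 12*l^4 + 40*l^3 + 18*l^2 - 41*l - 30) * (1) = l^5 + 12*l^4 + 40*l^3 + 18*l^2 - 41*l - 30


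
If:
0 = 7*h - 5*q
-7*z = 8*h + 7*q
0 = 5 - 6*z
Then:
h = -175/534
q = -245/534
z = 5/6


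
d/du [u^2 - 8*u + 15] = 2*u - 8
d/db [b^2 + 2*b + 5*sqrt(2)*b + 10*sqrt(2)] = 2*b + 2 + 5*sqrt(2)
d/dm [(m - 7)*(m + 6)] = 2*m - 1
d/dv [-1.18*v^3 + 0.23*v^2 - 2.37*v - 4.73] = -3.54*v^2 + 0.46*v - 2.37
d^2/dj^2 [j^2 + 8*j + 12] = 2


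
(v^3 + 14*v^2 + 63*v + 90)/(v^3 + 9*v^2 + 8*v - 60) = (v + 3)/(v - 2)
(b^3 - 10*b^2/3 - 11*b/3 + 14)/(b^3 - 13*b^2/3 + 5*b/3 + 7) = (b + 2)/(b + 1)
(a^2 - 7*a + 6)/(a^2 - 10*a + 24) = (a - 1)/(a - 4)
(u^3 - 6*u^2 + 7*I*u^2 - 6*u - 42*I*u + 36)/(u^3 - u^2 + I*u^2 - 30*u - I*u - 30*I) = (u + 6*I)/(u + 5)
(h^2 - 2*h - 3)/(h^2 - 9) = (h + 1)/(h + 3)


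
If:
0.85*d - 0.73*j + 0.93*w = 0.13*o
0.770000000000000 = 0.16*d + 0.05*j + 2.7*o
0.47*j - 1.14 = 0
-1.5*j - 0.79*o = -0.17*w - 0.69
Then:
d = -25.54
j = 2.43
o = 1.75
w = 25.49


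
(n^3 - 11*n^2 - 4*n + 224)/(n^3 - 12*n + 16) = (n^2 - 15*n + 56)/(n^2 - 4*n + 4)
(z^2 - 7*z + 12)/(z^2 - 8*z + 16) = (z - 3)/(z - 4)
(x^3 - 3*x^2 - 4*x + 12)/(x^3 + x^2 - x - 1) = (x^3 - 3*x^2 - 4*x + 12)/(x^3 + x^2 - x - 1)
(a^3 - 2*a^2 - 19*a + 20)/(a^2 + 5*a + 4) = (a^2 - 6*a + 5)/(a + 1)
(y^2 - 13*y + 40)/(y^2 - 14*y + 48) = (y - 5)/(y - 6)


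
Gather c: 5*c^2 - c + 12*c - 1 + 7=5*c^2 + 11*c + 6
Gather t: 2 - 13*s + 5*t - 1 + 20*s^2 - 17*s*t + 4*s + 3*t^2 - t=20*s^2 - 9*s + 3*t^2 + t*(4 - 17*s) + 1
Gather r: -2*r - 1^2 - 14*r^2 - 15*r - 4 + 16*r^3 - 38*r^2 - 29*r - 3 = 16*r^3 - 52*r^2 - 46*r - 8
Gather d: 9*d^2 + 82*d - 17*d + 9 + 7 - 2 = 9*d^2 + 65*d + 14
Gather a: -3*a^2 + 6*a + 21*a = -3*a^2 + 27*a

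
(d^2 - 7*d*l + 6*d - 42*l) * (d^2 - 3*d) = d^4 - 7*d^3*l + 3*d^3 - 21*d^2*l - 18*d^2 + 126*d*l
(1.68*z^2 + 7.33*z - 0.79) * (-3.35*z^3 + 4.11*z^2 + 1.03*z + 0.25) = -5.628*z^5 - 17.6507*z^4 + 34.5032*z^3 + 4.723*z^2 + 1.0188*z - 0.1975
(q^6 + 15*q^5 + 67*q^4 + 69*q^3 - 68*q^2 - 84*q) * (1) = q^6 + 15*q^5 + 67*q^4 + 69*q^3 - 68*q^2 - 84*q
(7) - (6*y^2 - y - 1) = -6*y^2 + y + 8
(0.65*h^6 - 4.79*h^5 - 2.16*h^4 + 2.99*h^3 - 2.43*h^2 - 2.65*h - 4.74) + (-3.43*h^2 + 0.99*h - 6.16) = 0.65*h^6 - 4.79*h^5 - 2.16*h^4 + 2.99*h^3 - 5.86*h^2 - 1.66*h - 10.9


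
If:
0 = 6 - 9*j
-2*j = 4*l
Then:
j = 2/3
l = -1/3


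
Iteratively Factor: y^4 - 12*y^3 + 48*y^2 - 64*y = (y - 4)*(y^3 - 8*y^2 + 16*y) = (y - 4)^2*(y^2 - 4*y) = (y - 4)^3*(y)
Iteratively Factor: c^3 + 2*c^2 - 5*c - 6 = (c - 2)*(c^2 + 4*c + 3) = (c - 2)*(c + 3)*(c + 1)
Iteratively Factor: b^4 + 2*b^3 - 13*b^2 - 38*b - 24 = (b + 2)*(b^3 - 13*b - 12) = (b - 4)*(b + 2)*(b^2 + 4*b + 3) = (b - 4)*(b + 1)*(b + 2)*(b + 3)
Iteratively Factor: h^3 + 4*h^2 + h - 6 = (h + 3)*(h^2 + h - 2) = (h + 2)*(h + 3)*(h - 1)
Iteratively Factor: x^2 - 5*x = (x)*(x - 5)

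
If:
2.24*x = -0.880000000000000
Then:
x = -0.39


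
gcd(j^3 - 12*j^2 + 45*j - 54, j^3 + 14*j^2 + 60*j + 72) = 1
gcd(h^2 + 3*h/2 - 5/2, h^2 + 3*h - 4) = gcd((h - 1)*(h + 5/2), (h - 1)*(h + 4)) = h - 1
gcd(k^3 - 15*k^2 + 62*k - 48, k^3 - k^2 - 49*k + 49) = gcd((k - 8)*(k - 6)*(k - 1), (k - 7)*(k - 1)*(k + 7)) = k - 1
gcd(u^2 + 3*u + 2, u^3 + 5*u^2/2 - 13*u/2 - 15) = u + 2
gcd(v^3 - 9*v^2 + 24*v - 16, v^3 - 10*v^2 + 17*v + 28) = v - 4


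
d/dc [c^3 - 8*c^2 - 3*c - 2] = 3*c^2 - 16*c - 3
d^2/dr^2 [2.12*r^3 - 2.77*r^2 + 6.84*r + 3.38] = 12.72*r - 5.54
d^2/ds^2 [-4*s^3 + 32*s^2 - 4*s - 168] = 64 - 24*s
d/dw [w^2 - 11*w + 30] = 2*w - 11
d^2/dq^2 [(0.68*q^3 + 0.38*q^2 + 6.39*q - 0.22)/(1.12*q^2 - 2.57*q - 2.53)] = (8.88178419700125e-16*q^5 + 31.055176*q^3 + 31.333368*q^2 + 138.555384*q - 82.385094)/(1.404928*q^6 - 9.671424*q^5 + 12.671568*q^4 + 26.719519*q^3 - 28.624167*q^2 - 49.350939*q - 16.194277)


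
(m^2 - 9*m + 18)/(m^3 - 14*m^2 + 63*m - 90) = 1/(m - 5)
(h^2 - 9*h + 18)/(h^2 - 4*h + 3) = (h - 6)/(h - 1)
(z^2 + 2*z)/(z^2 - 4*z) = (z + 2)/(z - 4)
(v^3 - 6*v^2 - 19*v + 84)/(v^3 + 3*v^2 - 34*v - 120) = (v^2 - 10*v + 21)/(v^2 - v - 30)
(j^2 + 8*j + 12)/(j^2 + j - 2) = (j + 6)/(j - 1)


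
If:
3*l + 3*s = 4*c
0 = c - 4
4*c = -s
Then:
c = 4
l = 64/3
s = -16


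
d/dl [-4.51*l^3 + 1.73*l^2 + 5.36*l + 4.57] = -13.53*l^2 + 3.46*l + 5.36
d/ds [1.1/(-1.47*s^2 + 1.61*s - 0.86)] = (3.234*s - 1.771)/(1.47*s^2 - 1.61*s + 0.86)^2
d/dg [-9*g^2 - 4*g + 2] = -18*g - 4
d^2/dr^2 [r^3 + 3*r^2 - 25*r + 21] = 6*r + 6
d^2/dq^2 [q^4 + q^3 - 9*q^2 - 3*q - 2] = 12*q^2 + 6*q - 18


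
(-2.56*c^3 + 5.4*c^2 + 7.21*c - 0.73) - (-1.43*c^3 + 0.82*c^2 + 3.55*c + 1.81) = -1.13*c^3 + 4.58*c^2 + 3.66*c - 2.54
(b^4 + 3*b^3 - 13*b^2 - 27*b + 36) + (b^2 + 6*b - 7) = b^4 + 3*b^3 - 12*b^2 - 21*b + 29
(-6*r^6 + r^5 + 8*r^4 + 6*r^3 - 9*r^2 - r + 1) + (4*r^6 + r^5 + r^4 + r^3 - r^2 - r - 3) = -2*r^6 + 2*r^5 + 9*r^4 + 7*r^3 - 10*r^2 - 2*r - 2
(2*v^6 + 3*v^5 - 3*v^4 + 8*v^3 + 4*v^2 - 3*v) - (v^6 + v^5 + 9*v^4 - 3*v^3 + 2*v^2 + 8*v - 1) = v^6 + 2*v^5 - 12*v^4 + 11*v^3 + 2*v^2 - 11*v + 1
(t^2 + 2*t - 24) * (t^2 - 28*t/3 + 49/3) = t^4 - 22*t^3/3 - 79*t^2/3 + 770*t/3 - 392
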